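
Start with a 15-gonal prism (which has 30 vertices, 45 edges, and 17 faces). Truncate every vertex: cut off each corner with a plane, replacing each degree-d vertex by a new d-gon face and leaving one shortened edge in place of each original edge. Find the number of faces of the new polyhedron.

Truncation replaces each original edge-end by a new vertex, so V′ = 2E = 90.
Each original edge survives, and each old vertex of degree d contributes d new edges; summing degrees gives Σd = 2E, so E′ = E + 2E = 3E = 135.
Each original face survives and each original vertex becomes one new face: F′ = F + V = 47.

47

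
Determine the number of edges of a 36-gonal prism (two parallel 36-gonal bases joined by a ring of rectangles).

108

A prism on an n-gon has two n-gon bases and n rectangular sides: V = 2·36 = 72, E = 3·36 = 108, F = 36 + 2 = 38.
Check: V − E + F = 72 − 108 + 38 = 2.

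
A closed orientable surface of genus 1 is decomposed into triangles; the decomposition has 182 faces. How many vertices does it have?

91

χ = 2 − 2·1 = 0, and every face is a triangle so 3F = 2E.
E = 3·182/2 = 273. Then V = 0 + E − F = 0 + 273 − 182 = 91.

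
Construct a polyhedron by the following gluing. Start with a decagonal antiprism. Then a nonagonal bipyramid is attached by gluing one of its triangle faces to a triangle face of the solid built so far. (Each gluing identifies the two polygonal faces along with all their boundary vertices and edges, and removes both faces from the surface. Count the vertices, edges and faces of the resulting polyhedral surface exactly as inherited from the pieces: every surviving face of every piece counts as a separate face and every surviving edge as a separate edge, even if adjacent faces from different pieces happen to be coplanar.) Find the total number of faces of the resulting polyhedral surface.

38

A decagonal antiprism: V=20, E=40, F=22.
Attach a nonagonal bipyramid (V=11, E=27, F=18) along a 3-gon: merge 3 vertices and 3 edges, delete both glued faces → V=28, E=64, F=38.
Check: V − E + F = 28 − 64 + 38 = 2.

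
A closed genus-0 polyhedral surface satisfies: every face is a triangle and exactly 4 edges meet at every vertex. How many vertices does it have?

Each face has 3 edges and each edge borders two faces, so 2E = 3F.
Each vertex has degree 4, so 4V = 2E and hence V = 3F/4.
Euler: V − E + F = 2 ⇒ (3F/4) − (3F/2) + F = 2.
Multiply by 8: (6 − 12 + 8)F = 16, i.e. 2F = 16.
So F = 8, E = 3·8/2 = 12, V = 3·8/4 = 6.

6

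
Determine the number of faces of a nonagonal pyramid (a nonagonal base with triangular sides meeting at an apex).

A pyramid on an n-gon base has one n-gon and n triangles: V = 9 + 1 = 10, E = 2·9 = 18, F = 9 + 1 = 10.

10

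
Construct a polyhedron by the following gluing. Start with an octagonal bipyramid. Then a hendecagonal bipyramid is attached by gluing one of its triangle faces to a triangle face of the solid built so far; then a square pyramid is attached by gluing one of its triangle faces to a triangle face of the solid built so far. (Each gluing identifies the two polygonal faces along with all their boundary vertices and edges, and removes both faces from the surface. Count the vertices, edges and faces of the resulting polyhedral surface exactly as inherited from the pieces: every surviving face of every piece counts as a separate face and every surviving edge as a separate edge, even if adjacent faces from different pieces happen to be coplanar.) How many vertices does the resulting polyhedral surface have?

22

An octagonal bipyramid: V=10, E=24, F=16.
Attach a hendecagonal bipyramid (V=13, E=33, F=22) along a 3-gon: merge 3 vertices and 3 edges, delete both glued faces → V=20, E=54, F=36.
Attach a square pyramid (V=5, E=8, F=5) along a 3-gon: merge 3 vertices and 3 edges, delete both glued faces → V=22, E=59, F=39.
Check: V − E + F = 22 − 59 + 39 = 2.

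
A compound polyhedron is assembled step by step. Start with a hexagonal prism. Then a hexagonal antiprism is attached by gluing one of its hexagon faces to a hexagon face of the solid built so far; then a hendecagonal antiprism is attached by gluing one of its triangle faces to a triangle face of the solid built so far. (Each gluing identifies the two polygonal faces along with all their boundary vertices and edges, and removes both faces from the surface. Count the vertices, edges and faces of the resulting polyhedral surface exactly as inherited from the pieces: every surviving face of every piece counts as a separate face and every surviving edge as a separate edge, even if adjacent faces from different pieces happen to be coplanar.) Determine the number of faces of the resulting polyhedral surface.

42

A hexagonal prism: V=12, E=18, F=8.
Attach a hexagonal antiprism (V=12, E=24, F=14) along a 6-gon: merge 6 vertices and 6 edges, delete both glued faces → V=18, E=36, F=20.
Attach a hendecagonal antiprism (V=22, E=44, F=24) along a 3-gon: merge 3 vertices and 3 edges, delete both glued faces → V=37, E=77, F=42.
Check: V − E + F = 37 − 77 + 42 = 2.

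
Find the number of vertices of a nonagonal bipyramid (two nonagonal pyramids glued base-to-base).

A bipyramid over an n-gon has 2n triangular faces and n + 2 vertices: V = 9 + 2 = 11, E = 3·9 = 27, F = 2·9 = 18.
Check: V − E + F = 11 − 27 + 18 = 2.

11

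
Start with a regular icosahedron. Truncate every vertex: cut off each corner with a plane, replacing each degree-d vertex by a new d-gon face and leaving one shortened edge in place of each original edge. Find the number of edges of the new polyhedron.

90

The base solid has V = 12, E = 30, F = 20.
Truncation replaces each original edge-end by a new vertex, so V′ = 2E = 60.
Each original edge survives, and each old vertex of degree d contributes d new edges; summing degrees gives Σd = 2E, so E′ = E + 2E = 3E = 90.
Each original face survives and each original vertex becomes one new face: F′ = F + V = 32.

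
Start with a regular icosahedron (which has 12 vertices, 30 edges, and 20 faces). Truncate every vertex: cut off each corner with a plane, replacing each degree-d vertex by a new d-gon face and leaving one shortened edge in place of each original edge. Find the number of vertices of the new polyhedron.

Truncation replaces each original edge-end by a new vertex, so V′ = 2E = 60.
Each original edge survives, and each old vertex of degree d contributes d new edges; summing degrees gives Σd = 2E, so E′ = E + 2E = 3E = 90.
Each original face survives and each original vertex becomes one new face: F′ = F + V = 32.

60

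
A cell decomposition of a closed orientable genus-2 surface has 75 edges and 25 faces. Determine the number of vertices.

48

For a closed orientable surface of genus 2, χ = 2 − 2·2 = -2.
V = -2 + E − F = -2 + 75 − 25 = 48.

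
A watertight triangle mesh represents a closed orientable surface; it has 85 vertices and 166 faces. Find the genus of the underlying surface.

Every face is a triangle, so 2E = 3·166 = 498, giving E = 249.
χ = V − E + F = 85 − 249 + 166 = 2.
For a closed orientable surface χ = 2 − 2g, so g = (2 − (2))/2 = 0.

0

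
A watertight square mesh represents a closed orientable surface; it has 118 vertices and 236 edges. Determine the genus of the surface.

1

Every face is a square and each edge borders two faces, so 4F = 2·236, giving F = 118.
χ = V − E + F = 118 − 236 + 118 = 0.
For a closed orientable surface χ = 2 − 2g, so g = (2 − (0))/2 = 1.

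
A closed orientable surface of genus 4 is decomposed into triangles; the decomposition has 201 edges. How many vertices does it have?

χ = 2 − 2·4 = -6, and every face is a triangle so 3F = 2E.
F = 2E/3 = 134. Then V = -6 + E − F = -6 + 201 − 134 = 61.

61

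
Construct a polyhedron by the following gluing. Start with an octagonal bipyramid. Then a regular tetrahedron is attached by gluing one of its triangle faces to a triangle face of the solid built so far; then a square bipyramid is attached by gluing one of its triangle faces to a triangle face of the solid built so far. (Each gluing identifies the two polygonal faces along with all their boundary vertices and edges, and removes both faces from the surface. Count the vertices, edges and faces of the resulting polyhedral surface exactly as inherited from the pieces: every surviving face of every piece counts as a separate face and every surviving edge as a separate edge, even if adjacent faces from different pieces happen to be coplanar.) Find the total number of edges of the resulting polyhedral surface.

An octagonal bipyramid: V=10, E=24, F=16.
Attach a regular tetrahedron (V=4, E=6, F=4) along a 3-gon: merge 3 vertices and 3 edges, delete both glued faces → V=11, E=27, F=18.
Attach a square bipyramid (V=6, E=12, F=8) along a 3-gon: merge 3 vertices and 3 edges, delete both glued faces → V=14, E=36, F=24.
Check: V − E + F = 14 − 36 + 24 = 2.

36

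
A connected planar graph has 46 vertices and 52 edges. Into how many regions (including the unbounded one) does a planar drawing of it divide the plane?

Euler's formula for a connected plane graph: V − E + F = 2, so F = 2 − 46 + 52 = 8.

8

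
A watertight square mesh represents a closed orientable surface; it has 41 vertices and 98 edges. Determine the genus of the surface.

5

Every face is a square and each edge borders two faces, so 4F = 2·98, giving F = 49.
χ = V − E + F = 41 − 98 + 49 = -8.
For a closed orientable surface χ = 2 − 2g, so g = (2 − (-8))/2 = 5.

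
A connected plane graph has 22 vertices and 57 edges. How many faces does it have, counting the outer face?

Euler's formula for a connected plane graph: V − E + F = 2, so F = 2 − 22 + 57 = 37.

37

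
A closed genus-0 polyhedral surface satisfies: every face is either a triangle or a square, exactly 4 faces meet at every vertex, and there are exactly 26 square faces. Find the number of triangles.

Let x be the number of triangles; then F = 26 + x.
Edge–face incidences: 2E = 4·26 + 3·x = 104 + 3x.
Every vertex has degree 4, so 4V = 2E.
Euler: V − E + F = 2 ⇒ (2E)/4 − E + (26 + x) = 2.
Multiply by 8: 2·(2E) − 4·(2E) + 8·(26 + x) = 16, i.e. 208 + 8x − 2·(104 + 3x) = 16.
Collecting terms: 2x = 16, so x = 8.
Then 2E = 104 + 3·8 = 128, so E = 64, V = 2E/4 = 32, F = 26 + 8 = 34.

8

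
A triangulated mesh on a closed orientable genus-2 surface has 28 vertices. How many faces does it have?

60

χ = 2 − 2·2 = -2, and every face is a triangle so 3F = 2E.
V − E + F = -2 with E = 3F/2 gives 28 − (3/2 − 1)·F = -2, so F = 60 and E = 90.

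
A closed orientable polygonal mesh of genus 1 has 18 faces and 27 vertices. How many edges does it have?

45

For a closed orientable surface of genus 1, χ = 2 − 2·1 = 0.
E = V + F − (0) = 27 + 18 − (0) = 45.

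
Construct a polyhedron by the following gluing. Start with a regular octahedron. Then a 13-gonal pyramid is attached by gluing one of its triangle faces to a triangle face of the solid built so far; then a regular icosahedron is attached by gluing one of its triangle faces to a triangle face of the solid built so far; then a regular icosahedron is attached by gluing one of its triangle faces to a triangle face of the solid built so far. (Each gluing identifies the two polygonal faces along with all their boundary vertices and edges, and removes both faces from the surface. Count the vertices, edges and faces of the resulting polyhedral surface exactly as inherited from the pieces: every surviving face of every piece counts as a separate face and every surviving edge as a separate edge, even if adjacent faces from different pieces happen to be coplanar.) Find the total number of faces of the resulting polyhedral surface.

56

A regular octahedron: V=6, E=12, F=8.
Attach a 13-gonal pyramid (V=14, E=26, F=14) along a 3-gon: merge 3 vertices and 3 edges, delete both glued faces → V=17, E=35, F=20.
Attach a regular icosahedron (V=12, E=30, F=20) along a 3-gon: merge 3 vertices and 3 edges, delete both glued faces → V=26, E=62, F=38.
Attach a regular icosahedron (V=12, E=30, F=20) along a 3-gon: merge 3 vertices and 3 edges, delete both glued faces → V=35, E=89, F=56.
Check: V − E + F = 35 − 89 + 56 = 2.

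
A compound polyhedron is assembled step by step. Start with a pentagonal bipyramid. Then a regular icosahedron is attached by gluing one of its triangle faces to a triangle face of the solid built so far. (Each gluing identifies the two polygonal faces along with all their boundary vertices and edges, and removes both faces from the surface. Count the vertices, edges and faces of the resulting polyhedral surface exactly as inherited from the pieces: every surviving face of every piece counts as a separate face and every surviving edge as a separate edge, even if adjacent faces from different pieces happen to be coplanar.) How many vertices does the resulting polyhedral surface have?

A pentagonal bipyramid: V=7, E=15, F=10.
Attach a regular icosahedron (V=12, E=30, F=20) along a 3-gon: merge 3 vertices and 3 edges, delete both glued faces → V=16, E=42, F=28.
Check: V − E + F = 16 − 42 + 28 = 2.

16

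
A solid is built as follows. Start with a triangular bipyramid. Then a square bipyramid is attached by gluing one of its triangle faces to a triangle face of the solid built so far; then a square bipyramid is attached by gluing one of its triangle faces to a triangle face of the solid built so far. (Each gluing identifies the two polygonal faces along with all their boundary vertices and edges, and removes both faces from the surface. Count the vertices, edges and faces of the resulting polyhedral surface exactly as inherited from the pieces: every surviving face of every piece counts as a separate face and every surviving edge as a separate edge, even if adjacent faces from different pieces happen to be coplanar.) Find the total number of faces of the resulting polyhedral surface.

A triangular bipyramid: V=5, E=9, F=6.
Attach a square bipyramid (V=6, E=12, F=8) along a 3-gon: merge 3 vertices and 3 edges, delete both glued faces → V=8, E=18, F=12.
Attach a square bipyramid (V=6, E=12, F=8) along a 3-gon: merge 3 vertices and 3 edges, delete both glued faces → V=11, E=27, F=18.
Check: V − E + F = 11 − 27 + 18 = 2.

18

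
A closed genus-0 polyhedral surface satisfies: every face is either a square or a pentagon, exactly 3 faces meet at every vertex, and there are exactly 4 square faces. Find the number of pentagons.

4

Let x be the number of pentagons; then F = 4 + x.
Edge–face incidences: 2E = 4·4 + 5·x = 16 + 5x.
Every vertex has degree 3, so 3V = 2E.
Euler: V − E + F = 2 ⇒ (2E)/3 − E + (4 + x) = 2.
Multiply by 6: 2·(2E) − 3·(2E) + 6·(4 + x) = 12, i.e. 24 + 6x − (16 + 5x) = 12.
Collecting terms: x + 8 = 12, so x = 4.
Then 2E = 16 + 5·4 = 36, so E = 18, V = 2E/3 = 12, F = 4 + 4 = 8.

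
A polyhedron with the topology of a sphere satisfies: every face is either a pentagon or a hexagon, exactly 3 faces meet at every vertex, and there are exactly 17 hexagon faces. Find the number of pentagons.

Let x be the number of pentagons; then F = 17 + x.
Edge–face incidences: 2E = 6·17 + 5·x = 102 + 5x.
Every vertex has degree 3, so 3V = 2E.
Euler: V − E + F = 2 ⇒ (2E)/3 − E + (17 + x) = 2.
Multiply by 6: 2·(2E) − 3·(2E) + 6·(17 + x) = 12, i.e. 102 + 6x − (102 + 5x) = 12.
Collecting terms: x = 12.
Then 2E = 102 + 5·12 = 162, so E = 81, V = 2E/3 = 54, F = 17 + 12 = 29.

12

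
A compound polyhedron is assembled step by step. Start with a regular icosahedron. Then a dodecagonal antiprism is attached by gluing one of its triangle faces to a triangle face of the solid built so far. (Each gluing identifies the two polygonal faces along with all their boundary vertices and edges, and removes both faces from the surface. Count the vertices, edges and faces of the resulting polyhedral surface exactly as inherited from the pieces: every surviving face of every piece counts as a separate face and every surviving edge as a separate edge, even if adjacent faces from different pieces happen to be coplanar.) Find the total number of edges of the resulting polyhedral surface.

A regular icosahedron: V=12, E=30, F=20.
Attach a dodecagonal antiprism (V=24, E=48, F=26) along a 3-gon: merge 3 vertices and 3 edges, delete both glued faces → V=33, E=75, F=44.
Check: V − E + F = 33 − 75 + 44 = 2.

75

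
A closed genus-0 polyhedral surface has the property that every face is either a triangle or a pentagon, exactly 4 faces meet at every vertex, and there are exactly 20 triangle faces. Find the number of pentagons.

Let x be the number of pentagons; then F = 20 + x.
Edge–face incidences: 2E = 3·20 + 5·x = 60 + 5x.
Every vertex has degree 4, so 4V = 2E.
Euler: V − E + F = 2 ⇒ (2E)/4 − E + (20 + x) = 2.
Multiply by 8: 2·(2E) − 4·(2E) + 8·(20 + x) = 16, i.e. 160 + 8x − 2·(60 + 5x) = 16.
Collecting terms: −2x + 40 = 16, so −2x = −24, so x = 12.
Then 2E = 60 + 5·12 = 120, so E = 60, V = 2E/4 = 30, F = 20 + 12 = 32.

12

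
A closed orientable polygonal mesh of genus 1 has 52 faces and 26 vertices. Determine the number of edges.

For a closed orientable surface of genus 1, χ = 2 − 2·1 = 0.
E = V + F − (0) = 26 + 52 − (0) = 78.

78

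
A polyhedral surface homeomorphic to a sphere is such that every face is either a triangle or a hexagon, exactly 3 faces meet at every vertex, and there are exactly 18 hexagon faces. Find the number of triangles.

4

Let x be the number of triangles; then F = 18 + x.
Edge–face incidences: 2E = 6·18 + 3·x = 108 + 3x.
Every vertex has degree 3, so 3V = 2E.
Euler: V − E + F = 2 ⇒ (2E)/3 − E + (18 + x) = 2.
Multiply by 6: 2·(2E) − 3·(2E) + 6·(18 + x) = 12, i.e. 108 + 6x − (108 + 3x) = 12.
Collecting terms: 3x = 12, so x = 4.
Then 2E = 108 + 3·4 = 120, so E = 60, V = 2E/3 = 40, F = 18 + 4 = 22.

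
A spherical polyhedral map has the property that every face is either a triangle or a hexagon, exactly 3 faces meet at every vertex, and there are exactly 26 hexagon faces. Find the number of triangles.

Let x be the number of triangles; then F = 26 + x.
Edge–face incidences: 2E = 6·26 + 3·x = 156 + 3x.
Every vertex has degree 3, so 3V = 2E.
Euler: V − E + F = 2 ⇒ (2E)/3 − E + (26 + x) = 2.
Multiply by 6: 2·(2E) − 3·(2E) + 6·(26 + x) = 12, i.e. 156 + 6x − (156 + 3x) = 12.
Collecting terms: 3x = 12, so x = 4.
Then 2E = 156 + 3·4 = 168, so E = 84, V = 2E/3 = 56, F = 26 + 4 = 30.

4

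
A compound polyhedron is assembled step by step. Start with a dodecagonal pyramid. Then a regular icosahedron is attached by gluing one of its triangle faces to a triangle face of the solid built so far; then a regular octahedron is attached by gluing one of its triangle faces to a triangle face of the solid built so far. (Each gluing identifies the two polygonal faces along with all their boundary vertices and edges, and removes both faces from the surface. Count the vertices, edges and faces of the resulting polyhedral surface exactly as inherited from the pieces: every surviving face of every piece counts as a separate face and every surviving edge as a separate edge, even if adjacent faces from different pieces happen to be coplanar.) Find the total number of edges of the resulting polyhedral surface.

A dodecagonal pyramid: V=13, E=24, F=13.
Attach a regular icosahedron (V=12, E=30, F=20) along a 3-gon: merge 3 vertices and 3 edges, delete both glued faces → V=22, E=51, F=31.
Attach a regular octahedron (V=6, E=12, F=8) along a 3-gon: merge 3 vertices and 3 edges, delete both glued faces → V=25, E=60, F=37.
Check: V − E + F = 25 − 60 + 37 = 2.

60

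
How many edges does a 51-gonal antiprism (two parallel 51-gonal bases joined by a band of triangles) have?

An antiprism on an n-gon has two n-gon caps and 2n triangles: V = 2·51 = 102, E = 4·51 = 204, F = 2·51 + 2 = 104.

204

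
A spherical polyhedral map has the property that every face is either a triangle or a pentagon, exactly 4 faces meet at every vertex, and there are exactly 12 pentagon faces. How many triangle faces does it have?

Let x be the number of triangles; then F = 12 + x.
Edge–face incidences: 2E = 5·12 + 3·x = 60 + 3x.
Every vertex has degree 4, so 4V = 2E.
Euler: V − E + F = 2 ⇒ (2E)/4 − E + (12 + x) = 2.
Multiply by 8: 2·(2E) − 4·(2E) + 8·(12 + x) = 16, i.e. 96 + 8x − 2·(60 + 3x) = 16.
Collecting terms: 2x − 24 = 16, so 2x = 40, so x = 20.
Then 2E = 60 + 3·20 = 120, so E = 60, V = 2E/4 = 30, F = 12 + 20 = 32.

20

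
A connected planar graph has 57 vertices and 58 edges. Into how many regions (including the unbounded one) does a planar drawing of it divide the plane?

3

Euler's formula for a connected plane graph: V − E + F = 2, so F = 2 − 57 + 58 = 3.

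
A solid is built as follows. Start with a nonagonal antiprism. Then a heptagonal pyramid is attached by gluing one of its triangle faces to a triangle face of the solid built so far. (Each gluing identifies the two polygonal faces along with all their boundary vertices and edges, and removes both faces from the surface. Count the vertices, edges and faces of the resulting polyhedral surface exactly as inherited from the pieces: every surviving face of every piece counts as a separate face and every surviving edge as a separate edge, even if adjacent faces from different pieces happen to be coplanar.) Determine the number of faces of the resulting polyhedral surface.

A nonagonal antiprism: V=18, E=36, F=20.
Attach a heptagonal pyramid (V=8, E=14, F=8) along a 3-gon: merge 3 vertices and 3 edges, delete both glued faces → V=23, E=47, F=26.
Check: V − E + F = 23 − 47 + 26 = 2.

26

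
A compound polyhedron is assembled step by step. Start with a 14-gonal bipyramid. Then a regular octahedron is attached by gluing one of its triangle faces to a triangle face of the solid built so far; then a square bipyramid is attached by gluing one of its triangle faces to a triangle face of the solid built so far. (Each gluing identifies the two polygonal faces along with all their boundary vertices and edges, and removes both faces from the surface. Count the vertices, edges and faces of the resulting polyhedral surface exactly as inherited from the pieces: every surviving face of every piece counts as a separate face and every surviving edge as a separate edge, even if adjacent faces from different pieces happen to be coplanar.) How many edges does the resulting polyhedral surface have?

60

A 14-gonal bipyramid: V=16, E=42, F=28.
Attach a regular octahedron (V=6, E=12, F=8) along a 3-gon: merge 3 vertices and 3 edges, delete both glued faces → V=19, E=51, F=34.
Attach a square bipyramid (V=6, E=12, F=8) along a 3-gon: merge 3 vertices and 3 edges, delete both glued faces → V=22, E=60, F=40.
Check: V − E + F = 22 − 60 + 40 = 2.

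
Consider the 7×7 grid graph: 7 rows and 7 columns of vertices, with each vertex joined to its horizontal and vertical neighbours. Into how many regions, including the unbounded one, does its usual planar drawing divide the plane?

The grid has V = 7·7 = 49 vertices and E = 7·6 + 7·6 = 84 edges.
F = 2 − V + E = 2 − 49 + 84 = 37.

37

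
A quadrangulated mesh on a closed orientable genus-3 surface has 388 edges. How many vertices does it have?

190

χ = 2 − 2·3 = -4, and every face is a square so 4F = 2E.
F = 2E/4 = 194. Then V = -4 + E − F = -4 + 388 − 194 = 190.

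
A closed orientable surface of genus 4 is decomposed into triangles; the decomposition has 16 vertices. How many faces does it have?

χ = 2 − 2·4 = -6, and every face is a triangle so 3F = 2E.
V − E + F = -6 with E = 3F/2 gives 16 − (3/2 − 1)·F = -6, so F = 44 and E = 66.

44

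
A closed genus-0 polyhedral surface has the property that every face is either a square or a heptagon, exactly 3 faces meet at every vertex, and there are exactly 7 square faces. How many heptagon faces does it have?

Let x be the number of heptagons; then F = 7 + x.
Edge–face incidences: 2E = 4·7 + 7·x = 28 + 7x.
Every vertex has degree 3, so 3V = 2E.
Euler: V − E + F = 2 ⇒ (2E)/3 − E + (7 + x) = 2.
Multiply by 6: 2·(2E) − 3·(2E) + 6·(7 + x) = 12, i.e. 42 + 6x − (28 + 7x) = 12.
Collecting terms: −x + 14 = 12, so −x = −2, so x = 2.
Then 2E = 28 + 7·2 = 42, so E = 21, V = 2E/3 = 14, F = 7 + 2 = 9.

2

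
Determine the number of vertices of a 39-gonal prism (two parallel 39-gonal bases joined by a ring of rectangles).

78

A prism on an n-gon has two n-gon bases and n rectangular sides: V = 2·39 = 78, E = 3·39 = 117, F = 39 + 2 = 41.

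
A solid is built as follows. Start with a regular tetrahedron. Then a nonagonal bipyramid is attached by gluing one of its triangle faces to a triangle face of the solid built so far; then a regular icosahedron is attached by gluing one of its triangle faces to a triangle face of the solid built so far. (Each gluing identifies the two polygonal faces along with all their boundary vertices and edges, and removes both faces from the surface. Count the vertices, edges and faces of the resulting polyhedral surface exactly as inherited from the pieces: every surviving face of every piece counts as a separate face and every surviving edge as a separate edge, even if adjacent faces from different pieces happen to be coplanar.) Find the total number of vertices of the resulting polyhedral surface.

21

A regular tetrahedron: V=4, E=6, F=4.
Attach a nonagonal bipyramid (V=11, E=27, F=18) along a 3-gon: merge 3 vertices and 3 edges, delete both glued faces → V=12, E=30, F=20.
Attach a regular icosahedron (V=12, E=30, F=20) along a 3-gon: merge 3 vertices and 3 edges, delete both glued faces → V=21, E=57, F=38.
Check: V − E + F = 21 − 57 + 38 = 2.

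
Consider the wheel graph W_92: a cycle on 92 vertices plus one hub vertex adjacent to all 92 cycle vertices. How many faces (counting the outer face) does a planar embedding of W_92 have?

93

W_92 has V = 92 + 1 = 93 vertices and E = 2·92 = 184 edges.
By Euler's formula F = 2 − V + E = 2 − 93 + 184 = 93.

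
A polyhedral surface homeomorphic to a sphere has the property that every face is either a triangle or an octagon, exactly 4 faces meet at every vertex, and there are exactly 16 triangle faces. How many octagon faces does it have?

Let x be the number of octagons; then F = 16 + x.
Edge–face incidences: 2E = 3·16 + 8·x = 48 + 8x.
Every vertex has degree 4, so 4V = 2E.
Euler: V − E + F = 2 ⇒ (2E)/4 − E + (16 + x) = 2.
Multiply by 8: 2·(2E) − 4·(2E) + 8·(16 + x) = 16, i.e. 128 + 8x − 2·(48 + 8x) = 16.
Collecting terms: −8x + 32 = 16, so −8x = −16, so x = 2.
Then 2E = 48 + 8·2 = 64, so E = 32, V = 2E/4 = 16, F = 16 + 2 = 18.

2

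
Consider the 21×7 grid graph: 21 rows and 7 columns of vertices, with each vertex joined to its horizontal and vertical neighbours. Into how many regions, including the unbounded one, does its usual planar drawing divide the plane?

The grid has V = 21·7 = 147 vertices and E = 21·6 + 7·20 = 266 edges.
F = 2 − V + E = 2 − 147 + 266 = 121.

121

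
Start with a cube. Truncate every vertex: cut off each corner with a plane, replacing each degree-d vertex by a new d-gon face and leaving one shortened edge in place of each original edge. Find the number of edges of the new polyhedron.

36

The base solid has V = 8, E = 12, F = 6.
Truncation replaces each original edge-end by a new vertex, so V′ = 2E = 24.
Each original edge survives, and each old vertex of degree d contributes d new edges; summing degrees gives Σd = 2E, so E′ = E + 2E = 3E = 36.
Each original face survives and each original vertex becomes one new face: F′ = F + V = 14.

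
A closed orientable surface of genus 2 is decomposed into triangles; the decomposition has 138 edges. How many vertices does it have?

44

χ = 2 − 2·2 = -2, and every face is a triangle so 3F = 2E.
F = 2E/3 = 92. Then V = -2 + E − F = -2 + 138 − 92 = 44.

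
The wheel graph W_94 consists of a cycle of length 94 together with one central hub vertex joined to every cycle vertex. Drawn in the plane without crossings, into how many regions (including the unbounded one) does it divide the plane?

95

W_94 has V = 94 + 1 = 95 vertices and E = 2·94 = 188 edges.
By Euler's formula F = 2 − V + E = 2 − 95 + 188 = 95.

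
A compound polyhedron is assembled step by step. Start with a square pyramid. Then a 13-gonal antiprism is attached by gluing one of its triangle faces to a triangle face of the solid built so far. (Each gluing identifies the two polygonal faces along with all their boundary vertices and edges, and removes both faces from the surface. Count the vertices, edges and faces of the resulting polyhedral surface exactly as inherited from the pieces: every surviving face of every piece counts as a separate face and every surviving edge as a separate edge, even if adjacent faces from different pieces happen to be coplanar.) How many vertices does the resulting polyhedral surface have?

28

A square pyramid: V=5, E=8, F=5.
Attach a 13-gonal antiprism (V=26, E=52, F=28) along a 3-gon: merge 3 vertices and 3 edges, delete both glued faces → V=28, E=57, F=31.
Check: V − E + F = 28 − 57 + 31 = 2.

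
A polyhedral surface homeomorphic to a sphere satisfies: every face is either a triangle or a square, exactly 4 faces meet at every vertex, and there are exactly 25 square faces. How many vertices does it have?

Let x be the number of triangles; then F = 25 + x.
Edge–face incidences: 2E = 4·25 + 3·x = 100 + 3x.
Every vertex has degree 4, so 4V = 2E.
Euler: V − E + F = 2 ⇒ (2E)/4 − E + (25 + x) = 2.
Multiply by 8: 2·(2E) − 4·(2E) + 8·(25 + x) = 16, i.e. 200 + 8x − 2·(100 + 3x) = 16.
Collecting terms: 2x = 16, so x = 8.
Then 2E = 100 + 3·8 = 124, so E = 62, V = 2E/4 = 31, F = 25 + 8 = 33.

31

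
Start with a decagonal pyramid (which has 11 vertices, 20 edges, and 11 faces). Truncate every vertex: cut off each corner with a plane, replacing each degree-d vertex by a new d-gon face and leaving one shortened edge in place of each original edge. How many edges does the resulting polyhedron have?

Truncation replaces each original edge-end by a new vertex, so V′ = 2E = 40.
Each original edge survives, and each old vertex of degree d contributes d new edges; summing degrees gives Σd = 2E, so E′ = E + 2E = 3E = 60.
Each original face survives and each original vertex becomes one new face: F′ = F + V = 22.

60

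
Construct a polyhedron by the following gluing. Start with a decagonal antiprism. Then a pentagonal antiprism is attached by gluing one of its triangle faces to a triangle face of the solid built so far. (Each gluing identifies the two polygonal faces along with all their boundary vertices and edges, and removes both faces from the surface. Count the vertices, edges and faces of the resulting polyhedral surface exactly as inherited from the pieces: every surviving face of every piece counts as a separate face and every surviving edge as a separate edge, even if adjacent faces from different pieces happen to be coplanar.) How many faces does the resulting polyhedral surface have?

32

A decagonal antiprism: V=20, E=40, F=22.
Attach a pentagonal antiprism (V=10, E=20, F=12) along a 3-gon: merge 3 vertices and 3 edges, delete both glued faces → V=27, E=57, F=32.
Check: V − E + F = 27 − 57 + 32 = 2.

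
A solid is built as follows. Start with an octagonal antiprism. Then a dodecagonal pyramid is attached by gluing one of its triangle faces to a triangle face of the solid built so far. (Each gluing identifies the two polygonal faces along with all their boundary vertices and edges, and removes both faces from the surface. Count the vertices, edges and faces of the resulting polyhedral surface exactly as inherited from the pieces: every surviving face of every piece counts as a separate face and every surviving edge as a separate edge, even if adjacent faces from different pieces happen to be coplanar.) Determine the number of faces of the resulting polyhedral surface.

An octagonal antiprism: V=16, E=32, F=18.
Attach a dodecagonal pyramid (V=13, E=24, F=13) along a 3-gon: merge 3 vertices and 3 edges, delete both glued faces → V=26, E=53, F=29.
Check: V − E + F = 26 − 53 + 29 = 2.

29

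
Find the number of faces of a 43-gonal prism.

A prism on an n-gon has two n-gon bases and n rectangular sides: V = 2·43 = 86, E = 3·43 = 129, F = 43 + 2 = 45.
Check: V − E + F = 86 − 129 + 45 = 2.

45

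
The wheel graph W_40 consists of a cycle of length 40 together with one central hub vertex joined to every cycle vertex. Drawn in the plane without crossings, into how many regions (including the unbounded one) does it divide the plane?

41

W_40 has V = 40 + 1 = 41 vertices and E = 2·40 = 80 edges.
By Euler's formula F = 2 − V + E = 2 − 41 + 80 = 41.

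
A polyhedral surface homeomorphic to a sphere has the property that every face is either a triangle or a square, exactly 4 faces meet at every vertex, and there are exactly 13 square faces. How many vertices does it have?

19

Let x be the number of triangles; then F = 13 + x.
Edge–face incidences: 2E = 4·13 + 3·x = 52 + 3x.
Every vertex has degree 4, so 4V = 2E.
Euler: V − E + F = 2 ⇒ (2E)/4 − E + (13 + x) = 2.
Multiply by 8: 2·(2E) − 4·(2E) + 8·(13 + x) = 16, i.e. 104 + 8x − 2·(52 + 3x) = 16.
Collecting terms: 2x = 16, so x = 8.
Then 2E = 52 + 3·8 = 76, so E = 38, V = 2E/4 = 19, F = 13 + 8 = 21.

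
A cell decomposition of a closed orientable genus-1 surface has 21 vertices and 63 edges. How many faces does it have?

For a closed orientable surface of genus 1, χ = 2 − 2·1 = 0.
F = 0 − V + E = 0 − 21 + 63 = 42.

42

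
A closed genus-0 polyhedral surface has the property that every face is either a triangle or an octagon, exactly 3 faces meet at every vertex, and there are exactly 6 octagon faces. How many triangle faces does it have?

8

Let x be the number of triangles; then F = 6 + x.
Edge–face incidences: 2E = 8·6 + 3·x = 48 + 3x.
Every vertex has degree 3, so 3V = 2E.
Euler: V − E + F = 2 ⇒ (2E)/3 − E + (6 + x) = 2.
Multiply by 6: 2·(2E) − 3·(2E) + 6·(6 + x) = 12, i.e. 36 + 6x − (48 + 3x) = 12.
Collecting terms: 3x − 12 = 12, so 3x = 24, so x = 8.
Then 2E = 48 + 3·8 = 72, so E = 36, V = 2E/3 = 24, F = 6 + 8 = 14.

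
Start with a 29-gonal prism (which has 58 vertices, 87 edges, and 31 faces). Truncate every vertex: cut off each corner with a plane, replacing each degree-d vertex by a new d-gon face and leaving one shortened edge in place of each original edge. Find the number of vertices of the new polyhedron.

Truncation replaces each original edge-end by a new vertex, so V′ = 2E = 174.
Each original edge survives, and each old vertex of degree d contributes d new edges; summing degrees gives Σd = 2E, so E′ = E + 2E = 3E = 261.
Each original face survives and each original vertex becomes one new face: F′ = F + V = 89.

174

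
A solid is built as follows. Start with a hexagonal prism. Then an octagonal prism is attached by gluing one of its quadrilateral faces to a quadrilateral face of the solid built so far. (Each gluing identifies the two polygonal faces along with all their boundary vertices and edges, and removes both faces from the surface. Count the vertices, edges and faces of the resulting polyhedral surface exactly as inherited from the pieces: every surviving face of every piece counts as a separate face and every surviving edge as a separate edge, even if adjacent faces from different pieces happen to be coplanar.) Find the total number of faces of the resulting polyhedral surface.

A hexagonal prism: V=12, E=18, F=8.
Attach an octagonal prism (V=16, E=24, F=10) along a 4-gon: merge 4 vertices and 4 edges, delete both glued faces → V=24, E=38, F=16.
Check: V − E + F = 24 − 38 + 16 = 2.

16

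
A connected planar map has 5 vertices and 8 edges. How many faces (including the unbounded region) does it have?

Euler's formula for a connected plane graph: V − E + F = 2, so F = 2 − 5 + 8 = 5.

5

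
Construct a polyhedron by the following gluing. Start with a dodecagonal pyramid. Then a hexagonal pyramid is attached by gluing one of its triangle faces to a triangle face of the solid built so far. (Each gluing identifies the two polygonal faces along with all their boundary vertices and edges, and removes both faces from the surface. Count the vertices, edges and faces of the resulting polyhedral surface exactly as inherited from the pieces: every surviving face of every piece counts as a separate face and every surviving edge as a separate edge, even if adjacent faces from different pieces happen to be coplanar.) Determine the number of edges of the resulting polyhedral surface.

33

A dodecagonal pyramid: V=13, E=24, F=13.
Attach a hexagonal pyramid (V=7, E=12, F=7) along a 3-gon: merge 3 vertices and 3 edges, delete both glued faces → V=17, E=33, F=18.
Check: V − E + F = 17 − 33 + 18 = 2.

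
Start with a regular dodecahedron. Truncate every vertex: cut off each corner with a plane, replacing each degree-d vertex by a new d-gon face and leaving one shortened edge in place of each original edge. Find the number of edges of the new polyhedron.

The base solid has V = 20, E = 30, F = 12.
Truncation replaces each original edge-end by a new vertex, so V′ = 2E = 60.
Each original edge survives, and each old vertex of degree d contributes d new edges; summing degrees gives Σd = 2E, so E′ = E + 2E = 3E = 90.
Each original face survives and each original vertex becomes one new face: F′ = F + V = 32.

90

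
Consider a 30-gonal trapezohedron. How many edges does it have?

The n-trapezohedron (dual of the n-antiprism) has V = 2·30 + 2 = 62, E = 4·30 = 120, F = 2·30 = 60.

120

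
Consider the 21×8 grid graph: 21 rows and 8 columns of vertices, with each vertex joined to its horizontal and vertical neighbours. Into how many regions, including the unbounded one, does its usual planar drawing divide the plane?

The grid has V = 21·8 = 168 vertices and E = 21·7 + 8·20 = 307 edges.
F = 2 − V + E = 2 − 168 + 307 = 141.

141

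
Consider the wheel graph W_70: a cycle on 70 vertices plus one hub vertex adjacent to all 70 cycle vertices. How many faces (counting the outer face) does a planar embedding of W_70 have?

71

W_70 has V = 70 + 1 = 71 vertices and E = 2·70 = 140 edges.
By Euler's formula F = 2 − V + E = 2 − 71 + 140 = 71.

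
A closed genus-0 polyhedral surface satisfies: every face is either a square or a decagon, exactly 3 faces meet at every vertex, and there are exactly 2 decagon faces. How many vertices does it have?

Let x be the number of squares; then F = 2 + x.
Edge–face incidences: 2E = 10·2 + 4·x = 20 + 4x.
Every vertex has degree 3, so 3V = 2E.
Euler: V − E + F = 2 ⇒ (2E)/3 − E + (2 + x) = 2.
Multiply by 6: 2·(2E) − 3·(2E) + 6·(2 + x) = 12, i.e. 12 + 6x − (20 + 4x) = 12.
Collecting terms: 2x − 8 = 12, so 2x = 20, so x = 10.
Then 2E = 20 + 4·10 = 60, so E = 30, V = 2E/3 = 20, F = 2 + 10 = 12.

20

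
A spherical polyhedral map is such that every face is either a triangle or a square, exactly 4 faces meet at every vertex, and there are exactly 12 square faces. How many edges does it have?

Let x be the number of triangles; then F = 12 + x.
Edge–face incidences: 2E = 4·12 + 3·x = 48 + 3x.
Every vertex has degree 4, so 4V = 2E.
Euler: V − E + F = 2 ⇒ (2E)/4 − E + (12 + x) = 2.
Multiply by 8: 2·(2E) − 4·(2E) + 8·(12 + x) = 16, i.e. 96 + 8x − 2·(48 + 3x) = 16.
Collecting terms: 2x = 16, so x = 8.
Then 2E = 48 + 3·8 = 72, so E = 36, V = 2E/4 = 18, F = 12 + 8 = 20.

36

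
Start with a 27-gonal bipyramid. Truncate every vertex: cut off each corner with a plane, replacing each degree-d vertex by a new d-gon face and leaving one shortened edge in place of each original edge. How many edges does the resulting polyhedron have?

The base solid has V = 29, E = 81, F = 54.
Truncation replaces each original edge-end by a new vertex, so V′ = 2E = 162.
Each original edge survives, and each old vertex of degree d contributes d new edges; summing degrees gives Σd = 2E, so E′ = E + 2E = 3E = 243.
Each original face survives and each original vertex becomes one new face: F′ = F + V = 83.

243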